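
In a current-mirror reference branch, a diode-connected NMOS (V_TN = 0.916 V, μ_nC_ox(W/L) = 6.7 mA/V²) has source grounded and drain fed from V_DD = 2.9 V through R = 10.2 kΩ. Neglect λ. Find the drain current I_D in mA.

I_D = 0.172 mA

With gate tied to drain, V_GS = V_DS ≥ V_GS − V_TN, so the device is in saturation.
KCL at the drain: ½ k_n (V_GS − V_TN)² = (V_DD − V_GS)/R.
Let x = V_GS − 0.916. Then 34.2 x² + x − 1.984 = 0, giving x = 0.227 V (positive root), so V_GS = 1.14 V.
I_D = (V_DD − V_GS)/R = (2.9 − 1.14) / 10.2 = 0.172 mA.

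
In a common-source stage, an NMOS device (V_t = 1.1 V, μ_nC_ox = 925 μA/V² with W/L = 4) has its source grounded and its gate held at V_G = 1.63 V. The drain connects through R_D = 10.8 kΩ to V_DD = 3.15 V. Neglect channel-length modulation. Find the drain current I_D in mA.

V_GS = V_G = 1.63 V, so V_ov = 1.63 − 1.1 = 0.53 V.
k_n = μ_nC_ox · (W/L) = 3.7 mA/V².
Assume saturation: I_D = ½ k_n V_ov² = 0.5 × 3.7 × 0.53² = 0.52 mA, giving V_DS = V_DD − I_D R_D = 3.15 − 0.52 × 10.8 = -2.46 V.
But -2.46 V < V_ov = 0.53 V, so the device is actually in triode.
In triode I_D = k_n[V_ov V_DS − ½ V_DS²] and I_D = (V_DD − V_DS)/R_D. Equating: 20 V_DS² − 22.18 V_DS + 3.15 = 0, giving V_DS = 0.167 V (the root below V_ov).
I_D = (3.15 − 0.167) / 10.8 = 0.276 mA.

I_D = 0.276 mA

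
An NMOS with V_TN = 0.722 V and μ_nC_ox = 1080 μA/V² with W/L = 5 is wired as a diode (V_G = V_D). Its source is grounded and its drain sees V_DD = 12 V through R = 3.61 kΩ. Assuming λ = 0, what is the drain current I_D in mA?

With gate tied to drain, V_GS = V_DS ≥ V_GS − V_TN, so the device is in saturation.
k_n = μ_nC_ox · (W/L) = 5.4 mA/V².
KCL at the drain: ½ k_n (V_GS − V_TN)² = (V_DD − V_GS)/R.
Let x = V_GS − 0.722. Then 9.75 x² + x − 11.28 = 0, giving x = 1.03 V (positive root), so V_GS = 1.75 V.
I_D = (V_DD − V_GS)/R = (12 − 1.75) / 3.61 = 2.84 mA.

I_D = 2.84 mA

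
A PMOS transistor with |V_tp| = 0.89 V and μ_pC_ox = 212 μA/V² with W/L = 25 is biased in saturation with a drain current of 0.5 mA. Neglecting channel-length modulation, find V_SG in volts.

k_p = μ_pC_ox · (W/L) = 5.3 mA/V².
In saturation I_D = ½ k_p (V_SG − |V_tp|)², so V_SG − |V_tp| = √(2 I_D / k_p) = √(2 × 0.5 / 5.3) = 0.434 V.
V_SG = 0.89 + 0.434 = 1.32 V.

V_SG = 1.32 V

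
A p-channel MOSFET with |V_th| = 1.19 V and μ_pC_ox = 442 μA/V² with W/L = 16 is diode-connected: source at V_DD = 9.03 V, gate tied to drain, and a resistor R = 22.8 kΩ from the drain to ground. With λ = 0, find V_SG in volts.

With gate tied to drain, V_SG = V_SD ≥ V_SG − |V_th|, so the device is in saturation.
k_p = μ_pC_ox · (W/L) = 7.072 mA/V².
KCL at the drain: ½ k_p (V_SG − |V_th|)² = (V_DD − V_SG)/R.
Let x = V_SG − 1.19. Then 80.6 x² + x − 7.84 = 0, giving x = 0.306 V (positive root), so V_SG = 1.5 V.
I_D = (V_DD − V_SG)/R = (9.03 − 1.5) / 22.8 = 0.33 mA.

V_SG = 1.50 V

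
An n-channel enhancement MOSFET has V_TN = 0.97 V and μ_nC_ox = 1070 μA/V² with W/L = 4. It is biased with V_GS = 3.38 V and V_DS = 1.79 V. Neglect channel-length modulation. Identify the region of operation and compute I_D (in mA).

Triode; I_D = 11.6 mA

k_n = μ_nC_ox · (W/L) = 4.28 mA/V².
V_ov = V_GS − V_TN = 3.38 − 0.97 = 2.41 V.
Since V_DS = 1.79 V < V_ov = 2.41 V, the device is in the triode region.
I_D = k_n [V_ov · V_DS − ½ V_DS²] = 4.28 × [2.41 × 1.79 − 0.5 × 1.79²] = 11.6 mA.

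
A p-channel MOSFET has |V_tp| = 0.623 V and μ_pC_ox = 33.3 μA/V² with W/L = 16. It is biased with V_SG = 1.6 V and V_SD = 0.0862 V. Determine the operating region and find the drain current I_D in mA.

k_p = μ_pC_ox · (W/L) = 0.5328 mA/V².
V_ov = V_SG − |V_tp| = 1.6 − 0.623 = 0.977 V.
Since V_SD = 0.0862 V < V_ov = 0.977 V, the device is in the triode region.
I_D = k_p [V_ov · V_SD − ½ V_SD²] = 0.5328 × [0.977 × 0.0862 − 0.5 × 0.0862²] = 0.0429 mA.

Triode; I_D = 0.0429 mA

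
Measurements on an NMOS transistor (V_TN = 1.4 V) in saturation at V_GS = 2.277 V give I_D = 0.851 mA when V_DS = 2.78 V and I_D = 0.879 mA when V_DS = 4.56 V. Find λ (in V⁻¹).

λ = 0.0195 V⁻¹

With V_GS fixed, I_D ∝ (1 + λ V_DS) in saturation, so I_D2/I_D1 = (1 + λ V_DS2)/(1 + λ V_DS1).
0.879/0.851 = 1.033 = (1 + 4.56 λ)/(1 + 2.78 λ).
Solving: λ (I_D1 V_DS2 − I_D2 V_DS1) = I_D2 − I_D1, so λ = (0.879 − 0.851) / (0.851 × 4.56 − 0.879 × 2.78) = 0.028 / 1.44 = 0.0195 V⁻¹.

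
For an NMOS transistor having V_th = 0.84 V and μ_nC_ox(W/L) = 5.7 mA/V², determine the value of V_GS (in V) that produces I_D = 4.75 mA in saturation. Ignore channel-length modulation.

In saturation I_D = ½ k_n (V_GS − V_th)², so V_GS − V_th = √(2 I_D / k_n) = √(2 × 4.75 / 5.7) = 1.29 V.
V_GS = 0.84 + 1.29 = 2.13 V.

V_GS = 2.13 V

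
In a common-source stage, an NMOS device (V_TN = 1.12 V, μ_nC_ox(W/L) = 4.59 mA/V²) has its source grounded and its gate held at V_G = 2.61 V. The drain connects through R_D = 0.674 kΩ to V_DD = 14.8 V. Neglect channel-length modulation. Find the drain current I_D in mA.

V_GS = V_G = 2.61 V, so V_ov = 2.61 − 1.12 = 1.49 V.
Assume saturation: I_D = ½ k_n V_ov² = 0.5 × 4.59 × 1.49² = 5.1 mA, giving V_DS = V_DD − I_D R_D = 14.8 − 5.1 × 0.674 = 11.4 V.
V_DS = 11.4 V ≥ V_ov = 1.49 V, confirming saturation.

I_D = 5.10 mA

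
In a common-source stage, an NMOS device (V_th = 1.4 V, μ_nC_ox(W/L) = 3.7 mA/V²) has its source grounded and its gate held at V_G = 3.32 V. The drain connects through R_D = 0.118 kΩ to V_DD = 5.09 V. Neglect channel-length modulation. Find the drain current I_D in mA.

I_D = 6.82 mA

V_GS = V_G = 3.32 V, so V_ov = 3.32 − 1.4 = 1.92 V.
Assume saturation: I_D = ½ k_n V_ov² = 0.5 × 3.7 × 1.92² = 6.82 mA, giving V_DS = V_DD − I_D R_D = 5.09 − 6.82 × 0.118 = 4.29 V.
V_DS = 4.29 V ≥ V_ov = 1.92 V, confirming saturation.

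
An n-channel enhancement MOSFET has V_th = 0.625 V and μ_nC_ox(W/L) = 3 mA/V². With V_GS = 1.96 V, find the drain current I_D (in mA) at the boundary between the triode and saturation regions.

I_D = 2.67 mA

At the boundary V_DS = V_ov = V_GS − V_th = 1.96 − 0.625 = 1.33 V.
I_D = ½ k_n V_ov² = 0.5 × 3 × 1.33² = 2.67 mA.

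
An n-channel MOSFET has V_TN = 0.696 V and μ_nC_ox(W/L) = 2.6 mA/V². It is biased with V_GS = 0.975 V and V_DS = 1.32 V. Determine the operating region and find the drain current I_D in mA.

V_ov = V_GS − V_TN = 0.975 − 0.696 = 0.279 V.
Since V_DS = 1.32 V ≥ V_ov = 0.279 V, the device is in saturation.
I_D = ½ k_n V_ov² = 0.5 × 2.6 × 0.279² = 0.101 mA.

Saturation; I_D = 0.101 mA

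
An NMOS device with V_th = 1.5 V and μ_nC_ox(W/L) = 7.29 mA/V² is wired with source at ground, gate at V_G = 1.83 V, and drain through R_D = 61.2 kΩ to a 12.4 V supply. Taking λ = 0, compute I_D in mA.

I_D = 0.201 mA

V_GS = V_G = 1.83 V, so V_ov = 1.83 − 1.5 = 0.33 V.
Assume saturation: I_D = ½ k_n V_ov² = 0.5 × 7.29 × 0.33² = 0.397 mA, giving V_DS = V_DD − I_D R_D = 12.4 − 0.397 × 61.2 = -11.9 V.
But -11.9 V < V_ov = 0.33 V, so the device is actually in triode.
In triode I_D = k_n[V_ov V_DS − ½ V_DS²] and I_D = (V_DD − V_DS)/R_D. Equating: 223 V_DS² − 148.2 V_DS + 12.4 = 0, giving V_DS = 0.0982 V (the root below V_ov).
I_D = (12.4 − 0.0982) / 61.2 = 0.201 mA.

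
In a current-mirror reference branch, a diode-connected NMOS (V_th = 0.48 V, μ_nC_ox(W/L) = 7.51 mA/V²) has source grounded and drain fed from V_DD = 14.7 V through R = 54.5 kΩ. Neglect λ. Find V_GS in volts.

V_GS = 0.741 V

With gate tied to drain, V_GS = V_DS ≥ V_GS − V_th, so the device is in saturation.
KCL at the drain: ½ k_n (V_GS − V_th)² = (V_DD − V_GS)/R.
Let x = V_GS − 0.48. Then 205 x² + x − 14.22 = 0, giving x = 0.261 V (positive root), so V_GS = 0.741 V.
I_D = (V_DD − V_GS)/R = (14.7 − 0.741) / 54.5 = 0.256 mA.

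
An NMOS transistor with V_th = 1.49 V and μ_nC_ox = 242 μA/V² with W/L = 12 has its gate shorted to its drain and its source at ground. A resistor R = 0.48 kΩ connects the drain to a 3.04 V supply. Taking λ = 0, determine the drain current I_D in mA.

I_D = 1.28 mA

With gate tied to drain, V_GS = V_DS ≥ V_GS − V_th, so the device is in saturation.
k_n = μ_nC_ox · (W/L) = 2.904 mA/V².
KCL at the drain: ½ k_n (V_GS − V_th)² = (V_DD − V_GS)/R.
Let x = V_GS − 1.49. Then 0.697 x² + x − 1.55 = 0, giving x = 0.937 V (positive root), so V_GS = 2.43 V.
I_D = (V_DD − V_GS)/R = (3.04 − 2.43) / 0.48 = 1.28 mA.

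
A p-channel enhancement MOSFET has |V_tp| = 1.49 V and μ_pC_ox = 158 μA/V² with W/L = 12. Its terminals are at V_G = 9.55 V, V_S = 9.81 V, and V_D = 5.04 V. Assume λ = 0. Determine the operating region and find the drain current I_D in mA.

V_SG = V_S − V_G = 9.81 − 9.55 = 0.26 V; V_SD = V_S − V_D = 9.81 − 5.04 = 4.77 V.
V_SG = 0.26 V < |V_tp| = 1.49 V, so the transistor is in cutoff.

Cutoff; I_D = 0 mA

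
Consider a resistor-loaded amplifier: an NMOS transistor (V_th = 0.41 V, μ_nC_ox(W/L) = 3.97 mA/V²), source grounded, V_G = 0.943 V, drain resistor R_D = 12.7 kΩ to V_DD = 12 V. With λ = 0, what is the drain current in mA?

I_D = 0.564 mA

V_GS = V_G = 0.943 V, so V_ov = 0.943 − 0.41 = 0.533 V.
Assume saturation: I_D = ½ k_n V_ov² = 0.5 × 3.97 × 0.533² = 0.564 mA, giving V_DS = V_DD − I_D R_D = 12 − 0.564 × 12.7 = 4.84 V.
V_DS = 4.84 V ≥ V_ov = 0.533 V, confirming saturation.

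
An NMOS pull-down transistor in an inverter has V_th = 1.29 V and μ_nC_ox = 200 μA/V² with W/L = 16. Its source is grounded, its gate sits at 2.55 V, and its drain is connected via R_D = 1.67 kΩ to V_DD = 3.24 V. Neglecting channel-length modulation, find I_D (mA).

V_GS = V_G = 2.55 V, so V_ov = 2.55 − 1.29 = 1.26 V.
k_n = μ_nC_ox · (W/L) = 3.2 mA/V².
Assume saturation: I_D = ½ k_n V_ov² = 0.5 × 3.2 × 1.26² = 2.54 mA, giving V_DS = V_DD − I_D R_D = 3.24 − 2.54 × 1.67 = -1 V.
But -1 V < V_ov = 1.26 V, so the device is actually in triode.
In triode I_D = k_n[V_ov V_DS − ½ V_DS²] and I_D = (V_DD − V_DS)/R_D. Equating: 2.67 V_DS² − 7.733 V_DS + 3.24 = 0, giving V_DS = 0.508 V (the root below V_ov).
I_D = (3.24 − 0.508) / 1.67 = 1.64 mA.

I_D = 1.64 mA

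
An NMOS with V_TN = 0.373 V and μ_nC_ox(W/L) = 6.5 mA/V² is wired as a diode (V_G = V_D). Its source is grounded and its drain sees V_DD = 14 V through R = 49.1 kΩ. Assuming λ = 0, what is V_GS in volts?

With gate tied to drain, V_GS = V_DS ≥ V_GS − V_TN, so the device is in saturation.
KCL at the drain: ½ k_n (V_GS − V_TN)² = (V_DD − V_GS)/R.
Let x = V_GS − 0.373. Then 160 x² + x − 13.63 = 0, giving x = 0.289 V (positive root), so V_GS = 0.662 V.
I_D = (V_DD − V_GS)/R = (14 − 0.662) / 49.1 = 0.272 mA.

V_GS = 0.662 V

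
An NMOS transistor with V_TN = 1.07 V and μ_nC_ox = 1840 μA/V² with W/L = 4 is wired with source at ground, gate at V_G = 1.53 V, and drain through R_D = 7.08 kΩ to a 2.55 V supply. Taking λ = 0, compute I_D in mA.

V_GS = V_G = 1.53 V, so V_ov = 1.53 − 1.07 = 0.46 V.
k_n = μ_nC_ox · (W/L) = 7.36 mA/V².
Assume saturation: I_D = ½ k_n V_ov² = 0.5 × 7.36 × 0.46² = 0.779 mA, giving V_DS = V_DD − I_D R_D = 2.55 − 0.779 × 7.08 = -2.96 V.
But -2.96 V < V_ov = 0.46 V, so the device is actually in triode.
In triode I_D = k_n[V_ov V_DS − ½ V_DS²] and I_D = (V_DD − V_DS)/R_D. Equating: 26.1 V_DS² − 24.97 V_DS + 2.55 = 0, giving V_DS = 0.116 V (the root below V_ov).
I_D = (2.55 − 0.116) / 7.08 = 0.344 mA.

I_D = 0.344 mA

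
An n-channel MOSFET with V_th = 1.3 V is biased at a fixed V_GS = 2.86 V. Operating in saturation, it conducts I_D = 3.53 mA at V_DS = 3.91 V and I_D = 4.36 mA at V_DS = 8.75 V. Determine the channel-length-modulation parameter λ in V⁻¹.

λ = 0.0600 V⁻¹

With V_GS fixed, I_D ∝ (1 + λ V_DS) in saturation, so I_D2/I_D1 = (1 + λ V_DS2)/(1 + λ V_DS1).
4.36/3.53 = 1.235 = (1 + 8.75 λ)/(1 + 3.91 λ).
Solving: λ (I_D1 V_DS2 − I_D2 V_DS1) = I_D2 − I_D1, so λ = (4.36 − 3.53) / (3.53 × 8.75 − 4.36 × 3.91) = 0.83 / 13.8 = 0.06 V⁻¹.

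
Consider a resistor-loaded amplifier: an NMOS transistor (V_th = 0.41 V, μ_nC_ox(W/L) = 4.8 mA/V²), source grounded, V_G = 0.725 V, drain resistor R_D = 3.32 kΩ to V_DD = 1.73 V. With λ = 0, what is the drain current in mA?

V_GS = V_G = 0.725 V, so V_ov = 0.725 − 0.41 = 0.315 V.
Assume saturation: I_D = ½ k_n V_ov² = 0.5 × 4.8 × 0.315² = 0.238 mA, giving V_DS = V_DD − I_D R_D = 1.73 − 0.238 × 3.32 = 0.939 V.
V_DS = 0.939 V ≥ V_ov = 0.315 V, confirming saturation.

I_D = 0.238 mA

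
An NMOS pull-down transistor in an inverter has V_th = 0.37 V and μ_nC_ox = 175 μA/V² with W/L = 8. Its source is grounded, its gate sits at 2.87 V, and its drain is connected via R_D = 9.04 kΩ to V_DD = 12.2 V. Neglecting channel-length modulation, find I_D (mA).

I_D = 1.30 mA

V_GS = V_G = 2.87 V, so V_ov = 2.87 − 0.37 = 2.5 V.
k_n = μ_nC_ox · (W/L) = 1.4 mA/V².
Assume saturation: I_D = ½ k_n V_ov² = 0.5 × 1.4 × 2.5² = 4.38 mA, giving V_DS = V_DD − I_D R_D = 12.2 − 4.38 × 9.04 = -27.3 V.
But -27.3 V < V_ov = 2.5 V, so the device is actually in triode.
In triode I_D = k_n[V_ov V_DS − ½ V_DS²] and I_D = (V_DD − V_DS)/R_D. Equating: 6.33 V_DS² − 32.64 V_DS + 12.2 = 0, giving V_DS = 0.406 V (the root below V_ov).
I_D = (12.2 − 0.406) / 9.04 = 1.3 mA.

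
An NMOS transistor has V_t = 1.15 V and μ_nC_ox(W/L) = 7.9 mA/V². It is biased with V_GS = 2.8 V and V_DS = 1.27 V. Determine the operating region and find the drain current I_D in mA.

Triode; I_D = 10.2 mA

V_ov = V_GS − V_t = 2.8 − 1.15 = 1.65 V.
Since V_DS = 1.27 V < V_ov = 1.65 V, the device is in the triode region.
I_D = k_n [V_ov · V_DS − ½ V_DS²] = 7.9 × [1.65 × 1.27 − 0.5 × 1.27²] = 10.2 mA.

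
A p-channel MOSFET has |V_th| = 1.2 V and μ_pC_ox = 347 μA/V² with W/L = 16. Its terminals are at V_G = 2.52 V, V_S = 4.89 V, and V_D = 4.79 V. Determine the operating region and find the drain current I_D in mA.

Triode; I_D = 0.622 mA

V_SG = V_S − V_G = 4.89 − 2.52 = 2.37 V; V_SD = V_S − V_D = 4.89 − 4.79 = 0.1 V.
k_p = μ_pC_ox · (W/L) = 5.552 mA/V².
V_ov = V_SG − |V_th| = 2.37 − 1.2 = 1.17 V.
Since V_SD = 0.1 V < V_ov = 1.17 V, the device is in the triode region.
I_D = k_p [V_ov · V_SD − ½ V_SD²] = 5.552 × [1.17 × 0.1 − 0.5 × 0.1²] = 0.622 mA.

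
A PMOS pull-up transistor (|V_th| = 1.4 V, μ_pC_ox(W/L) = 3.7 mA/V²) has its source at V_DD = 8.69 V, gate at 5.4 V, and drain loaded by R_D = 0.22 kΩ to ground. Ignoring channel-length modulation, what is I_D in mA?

I_D = 6.61 mA

V_SG = V_DD − V_G = 8.69 − 5.4 = 3.29 V, so V_ov = 3.29 − 1.4 = 1.89 V.
Assume saturation: I_D = ½ k_p V_ov² = 0.5 × 3.7 × 1.89² = 6.61 mA, giving V_SD = V_DD − I_D R_D = 8.69 − 6.61 × 0.22 = 7.24 V.
V_SD = 7.24 V ≥ V_ov = 1.89 V, confirming saturation.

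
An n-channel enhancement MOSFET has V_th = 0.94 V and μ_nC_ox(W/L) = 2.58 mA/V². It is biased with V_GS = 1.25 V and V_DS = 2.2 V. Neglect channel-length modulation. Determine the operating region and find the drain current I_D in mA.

V_ov = V_GS − V_th = 1.25 − 0.94 = 0.31 V.
Since V_DS = 2.2 V ≥ V_ov = 0.31 V, the device is in saturation.
I_D = ½ k_n V_ov² = 0.5 × 2.58 × 0.31² = 0.124 mA.

Saturation; I_D = 0.124 mA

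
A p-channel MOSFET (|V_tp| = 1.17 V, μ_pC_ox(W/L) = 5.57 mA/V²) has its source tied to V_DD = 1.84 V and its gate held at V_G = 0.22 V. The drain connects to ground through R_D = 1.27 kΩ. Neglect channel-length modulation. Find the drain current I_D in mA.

I_D = 0.564 mA

V_SG = V_DD − V_G = 1.84 − 0.22 = 1.62 V, so V_ov = 1.62 − 1.17 = 0.45 V.
Assume saturation: I_D = ½ k_p V_ov² = 0.5 × 5.57 × 0.45² = 0.564 mA, giving V_SD = V_DD − I_D R_D = 1.84 − 0.564 × 1.27 = 1.12 V.
V_SD = 1.12 V ≥ V_ov = 0.45 V, confirming saturation.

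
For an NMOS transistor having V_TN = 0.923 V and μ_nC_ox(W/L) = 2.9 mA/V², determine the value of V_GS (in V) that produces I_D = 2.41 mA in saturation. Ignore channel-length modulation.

In saturation I_D = ½ k_n (V_GS − V_TN)², so V_GS − V_TN = √(2 I_D / k_n) = √(2 × 2.41 / 2.9) = 1.29 V.
V_GS = 0.923 + 1.29 = 2.21 V.

V_GS = 2.21 V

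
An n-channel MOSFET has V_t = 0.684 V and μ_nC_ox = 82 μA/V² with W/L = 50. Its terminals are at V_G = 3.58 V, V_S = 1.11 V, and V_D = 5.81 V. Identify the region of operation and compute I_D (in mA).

V_GS = V_G − V_S = 3.58 − 1.11 = 2.47 V; V_DS = V_D − V_S = 5.81 − 1.11 = 4.7 V.
k_n = μ_nC_ox · (W/L) = 4.1 mA/V².
V_ov = V_GS − V_t = 2.47 − 0.684 = 1.79 V.
Since V_DS = 4.7 V ≥ V_ov = 1.79 V, the device is in saturation.
I_D = ½ k_n V_ov² = 0.5 × 4.1 × 1.79² = 6.54 mA.

Saturation; I_D = 6.54 mA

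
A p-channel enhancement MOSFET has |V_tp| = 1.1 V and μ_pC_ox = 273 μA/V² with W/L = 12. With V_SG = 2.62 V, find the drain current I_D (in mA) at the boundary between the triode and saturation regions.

I_D = 3.78 mA

At the boundary V_SD = V_ov = V_SG − |V_tp| = 2.62 − 1.1 = 1.52 V.
k_p = μ_pC_ox · (W/L) = 3.276 mA/V².
I_D = ½ k_p V_ov² = 0.5 × 3.276 × 1.52² = 3.78 mA.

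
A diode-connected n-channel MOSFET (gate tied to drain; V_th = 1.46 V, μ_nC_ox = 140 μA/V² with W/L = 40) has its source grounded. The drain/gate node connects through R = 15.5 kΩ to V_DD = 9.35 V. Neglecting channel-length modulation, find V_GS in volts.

With gate tied to drain, V_GS = V_DS ≥ V_GS − V_th, so the device is in saturation.
k_n = μ_nC_ox · (W/L) = 5.6 mA/V².
KCL at the drain: ½ k_n (V_GS − V_th)² = (V_DD − V_GS)/R.
Let x = V_GS − 1.46. Then 43.4 x² + x − 7.89 = 0, giving x = 0.415 V (positive root), so V_GS = 1.88 V.
I_D = (V_DD − V_GS)/R = (9.35 − 1.88) / 15.5 = 0.482 mA.

V_GS = 1.88 V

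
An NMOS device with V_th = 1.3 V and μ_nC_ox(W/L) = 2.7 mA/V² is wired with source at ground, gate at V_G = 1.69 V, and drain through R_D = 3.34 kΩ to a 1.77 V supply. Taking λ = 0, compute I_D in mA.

I_D = 0.205 mA

V_GS = V_G = 1.69 V, so V_ov = 1.69 − 1.3 = 0.39 V.
Assume saturation: I_D = ½ k_n V_ov² = 0.5 × 2.7 × 0.39² = 0.205 mA, giving V_DS = V_DD − I_D R_D = 1.77 − 0.205 × 3.34 = 1.08 V.
V_DS = 1.08 V ≥ V_ov = 0.39 V, confirming saturation.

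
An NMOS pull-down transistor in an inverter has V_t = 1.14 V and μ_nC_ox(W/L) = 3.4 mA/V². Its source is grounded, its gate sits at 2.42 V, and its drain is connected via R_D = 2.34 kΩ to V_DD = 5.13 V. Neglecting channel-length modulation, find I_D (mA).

I_D = 1.95 mA

V_GS = V_G = 2.42 V, so V_ov = 2.42 − 1.14 = 1.28 V.
Assume saturation: I_D = ½ k_n V_ov² = 0.5 × 3.4 × 1.28² = 2.79 mA, giving V_DS = V_DD − I_D R_D = 5.13 − 2.79 × 2.34 = -1.39 V.
But -1.39 V < V_ov = 1.28 V, so the device is actually in triode.
In triode I_D = k_n[V_ov V_DS − ½ V_DS²] and I_D = (V_DD − V_DS)/R_D. Equating: 3.98 V_DS² − 11.18 V_DS + 5.13 = 0, giving V_DS = 0.577 V (the root below V_ov).
I_D = (5.13 − 0.577) / 2.34 = 1.95 mA.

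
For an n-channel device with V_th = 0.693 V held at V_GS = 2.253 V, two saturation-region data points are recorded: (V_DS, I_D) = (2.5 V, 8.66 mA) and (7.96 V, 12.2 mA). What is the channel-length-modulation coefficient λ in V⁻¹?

λ = 0.0921 V⁻¹

With V_GS fixed, I_D ∝ (1 + λ V_DS) in saturation, so I_D2/I_D1 = (1 + λ V_DS2)/(1 + λ V_DS1).
12.2/8.66 = 1.409 = (1 + 7.96 λ)/(1 + 2.5 λ).
Solving: λ (I_D1 V_DS2 − I_D2 V_DS1) = I_D2 − I_D1, so λ = (12.2 − 8.66) / (8.66 × 7.96 − 12.2 × 2.5) = 3.54 / 38.4 = 0.0921 V⁻¹.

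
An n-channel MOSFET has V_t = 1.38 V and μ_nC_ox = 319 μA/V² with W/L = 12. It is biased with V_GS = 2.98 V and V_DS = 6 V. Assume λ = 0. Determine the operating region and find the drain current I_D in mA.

k_n = μ_nC_ox · (W/L) = 3.828 mA/V².
V_ov = V_GS − V_t = 2.98 − 1.38 = 1.6 V.
Since V_DS = 6 V ≥ V_ov = 1.6 V, the device is in saturation.
I_D = ½ k_n V_ov² = 0.5 × 3.828 × 1.6² = 4.9 mA.

Saturation; I_D = 4.90 mA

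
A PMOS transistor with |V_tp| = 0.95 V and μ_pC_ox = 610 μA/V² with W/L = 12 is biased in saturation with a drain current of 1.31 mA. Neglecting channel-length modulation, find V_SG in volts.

k_p = μ_pC_ox · (W/L) = 7.32 mA/V².
In saturation I_D = ½ k_p (V_SG − |V_tp|)², so V_SG − |V_tp| = √(2 I_D / k_p) = √(2 × 1.31 / 7.32) = 0.598 V.
V_SG = 0.95 + 0.598 = 1.55 V.

V_SG = 1.55 V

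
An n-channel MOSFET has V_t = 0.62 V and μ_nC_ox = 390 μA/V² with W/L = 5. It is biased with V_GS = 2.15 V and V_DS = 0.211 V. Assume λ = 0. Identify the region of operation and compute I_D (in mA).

Triode; I_D = 0.586 mA

k_n = μ_nC_ox · (W/L) = 1.95 mA/V².
V_ov = V_GS − V_t = 2.15 − 0.62 = 1.53 V.
Since V_DS = 0.211 V < V_ov = 1.53 V, the device is in the triode region.
I_D = k_n [V_ov · V_DS − ½ V_DS²] = 1.95 × [1.53 × 0.211 − 0.5 × 0.211²] = 0.586 mA.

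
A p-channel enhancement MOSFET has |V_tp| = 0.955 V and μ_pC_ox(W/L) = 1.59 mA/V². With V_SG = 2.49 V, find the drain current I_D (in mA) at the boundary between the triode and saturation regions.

I_D = 1.87 mA

At the boundary V_SD = V_ov = V_SG − |V_tp| = 2.49 − 0.955 = 1.54 V.
I_D = ½ k_p V_ov² = 0.5 × 1.59 × 1.54² = 1.87 mA.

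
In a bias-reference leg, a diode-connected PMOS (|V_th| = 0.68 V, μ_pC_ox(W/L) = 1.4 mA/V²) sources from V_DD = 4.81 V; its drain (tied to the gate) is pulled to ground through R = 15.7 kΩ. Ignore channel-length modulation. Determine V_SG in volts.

With gate tied to drain, V_SG = V_SD ≥ V_SG − |V_th|, so the device is in saturation.
KCL at the drain: ½ k_p (V_SG − |V_th|)² = (V_DD − V_SG)/R.
Let x = V_SG − 0.68. Then 11 x² + x − 4.13 = 0, giving x = 0.569 V (positive root), so V_SG = 1.25 V.
I_D = (V_DD − V_SG)/R = (4.81 − 1.25) / 15.7 = 0.227 mA.

V_SG = 1.25 V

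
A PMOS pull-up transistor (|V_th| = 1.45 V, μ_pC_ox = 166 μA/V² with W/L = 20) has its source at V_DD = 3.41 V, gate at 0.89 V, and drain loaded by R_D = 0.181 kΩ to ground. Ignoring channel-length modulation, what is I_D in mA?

I_D = 1.90 mA

V_SG = V_DD − V_G = 3.41 − 0.89 = 2.52 V, so V_ov = 2.52 − 1.45 = 1.07 V.
k_p = μ_pC_ox · (W/L) = 3.32 mA/V².
Assume saturation: I_D = ½ k_p V_ov² = 0.5 × 3.32 × 1.07² = 1.9 mA, giving V_SD = V_DD − I_D R_D = 3.41 − 1.9 × 0.181 = 3.07 V.
V_SD = 3.07 V ≥ V_ov = 1.07 V, confirming saturation.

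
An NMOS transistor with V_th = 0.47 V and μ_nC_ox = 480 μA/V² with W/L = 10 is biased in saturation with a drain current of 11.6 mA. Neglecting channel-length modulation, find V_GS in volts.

k_n = μ_nC_ox · (W/L) = 4.8 mA/V².
In saturation I_D = ½ k_n (V_GS − V_th)², so V_GS − V_th = √(2 I_D / k_n) = √(2 × 11.6 / 4.8) = 2.2 V.
V_GS = 0.47 + 2.2 = 2.67 V.

V_GS = 2.67 V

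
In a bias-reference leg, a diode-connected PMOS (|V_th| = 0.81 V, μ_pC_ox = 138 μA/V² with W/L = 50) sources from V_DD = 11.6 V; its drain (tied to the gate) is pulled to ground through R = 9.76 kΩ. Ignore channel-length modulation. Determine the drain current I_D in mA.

I_D = 1.05 mA

With gate tied to drain, V_SG = V_SD ≥ V_SG − |V_th|, so the device is in saturation.
k_p = μ_pC_ox · (W/L) = 6.9 mA/V².
KCL at the drain: ½ k_p (V_SG − |V_th|)² = (V_DD − V_SG)/R.
Let x = V_SG − 0.81. Then 33.7 x² + x − 10.79 = 0, giving x = 0.551 V (positive root), so V_SG = 1.36 V.
I_D = (V_DD − V_SG)/R = (11.6 − 1.36) / 9.76 = 1.05 mA.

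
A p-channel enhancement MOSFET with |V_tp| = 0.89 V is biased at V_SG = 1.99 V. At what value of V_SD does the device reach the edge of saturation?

The boundary between triode and saturation is V_SD = V_SG − |V_tp| = V_ov.
V_ov = 1.99 − 0.89 = 1.1 V.

V_SD,sat = 1.10 V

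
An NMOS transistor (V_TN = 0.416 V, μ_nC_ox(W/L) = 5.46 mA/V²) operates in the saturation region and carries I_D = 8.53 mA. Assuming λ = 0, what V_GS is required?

V_GS = 2.18 V

In saturation I_D = ½ k_n (V_GS − V_TN)², so V_GS − V_TN = √(2 I_D / k_n) = √(2 × 8.53 / 5.46) = 1.77 V.
V_GS = 0.416 + 1.77 = 2.18 V.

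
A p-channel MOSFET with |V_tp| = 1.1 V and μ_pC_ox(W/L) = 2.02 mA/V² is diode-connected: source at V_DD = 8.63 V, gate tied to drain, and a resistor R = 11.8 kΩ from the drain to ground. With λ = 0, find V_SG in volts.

V_SG = 1.85 V

With gate tied to drain, V_SG = V_SD ≥ V_SG − |V_tp|, so the device is in saturation.
KCL at the drain: ½ k_p (V_SG − |V_tp|)² = (V_DD − V_SG)/R.
Let x = V_SG − 1.1. Then 11.9 x² + x − 7.53 = 0, giving x = 0.754 V (positive root), so V_SG = 1.85 V.
I_D = (V_DD − V_SG)/R = (8.63 − 1.85) / 11.8 = 0.574 mA.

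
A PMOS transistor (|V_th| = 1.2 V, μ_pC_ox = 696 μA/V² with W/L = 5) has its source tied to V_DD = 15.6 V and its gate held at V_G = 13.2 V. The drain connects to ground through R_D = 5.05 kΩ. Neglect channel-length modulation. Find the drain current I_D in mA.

V_SG = V_DD − V_G = 15.6 − 13.2 = 2.4 V, so V_ov = 2.4 − 1.2 = 1.2 V.
k_p = μ_pC_ox · (W/L) = 3.48 mA/V².
Assume saturation: I_D = ½ k_p V_ov² = 0.5 × 3.48 × 1.2² = 2.51 mA, giving V_SD = V_DD − I_D R_D = 15.6 − 2.51 × 5.05 = 2.95 V.
V_SD = 2.95 V ≥ V_ov = 1.2 V, confirming saturation.

I_D = 2.51 mA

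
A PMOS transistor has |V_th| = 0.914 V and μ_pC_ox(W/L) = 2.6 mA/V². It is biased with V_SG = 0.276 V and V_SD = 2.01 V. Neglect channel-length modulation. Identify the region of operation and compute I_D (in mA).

Cutoff; I_D = 0 mA

V_SG = 0.276 V < |V_th| = 0.914 V, so the transistor is in cutoff.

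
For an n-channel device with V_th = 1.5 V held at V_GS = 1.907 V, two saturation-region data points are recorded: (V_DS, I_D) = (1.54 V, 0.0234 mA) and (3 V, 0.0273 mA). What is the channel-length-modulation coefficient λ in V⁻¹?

λ = 0.139 V⁻¹

With V_GS fixed, I_D ∝ (1 + λ V_DS) in saturation, so I_D2/I_D1 = (1 + λ V_DS2)/(1 + λ V_DS1).
0.0273/0.0234 = 1.167 = (1 + 3 λ)/(1 + 1.54 λ).
Solving: λ (I_D1 V_DS2 − I_D2 V_DS1) = I_D2 − I_D1, so λ = (0.0273 − 0.0234) / (0.0234 × 3 − 0.0273 × 1.54) = 0.0039 / 0.0282 = 0.139 V⁻¹.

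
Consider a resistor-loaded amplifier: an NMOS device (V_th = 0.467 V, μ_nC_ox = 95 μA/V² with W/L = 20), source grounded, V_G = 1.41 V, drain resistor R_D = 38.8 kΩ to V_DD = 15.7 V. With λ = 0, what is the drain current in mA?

V_GS = V_G = 1.41 V, so V_ov = 1.41 − 0.467 = 0.943 V.
k_n = μ_nC_ox · (W/L) = 1.9 mA/V².
Assume saturation: I_D = ½ k_n V_ov² = 0.5 × 1.9 × 0.943² = 0.845 mA, giving V_DS = V_DD − I_D R_D = 15.7 − 0.845 × 38.8 = -17.1 V.
But -17.1 V < V_ov = 0.943 V, so the device is actually in triode.
In triode I_D = k_n[V_ov V_DS − ½ V_DS²] and I_D = (V_DD − V_DS)/R_D. Equating: 36.9 V_DS² − 70.52 V_DS + 15.7 = 0, giving V_DS = 0.257 V (the root below V_ov).
I_D = (15.7 − 0.257) / 38.8 = 0.398 mA.

I_D = 0.398 mA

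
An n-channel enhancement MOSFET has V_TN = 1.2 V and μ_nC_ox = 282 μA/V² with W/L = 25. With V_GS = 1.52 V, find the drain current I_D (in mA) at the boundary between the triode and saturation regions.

I_D = 0.361 mA

At the boundary V_DS = V_ov = V_GS − V_TN = 1.52 − 1.2 = 0.32 V.
k_n = μ_nC_ox · (W/L) = 7.05 mA/V².
I_D = ½ k_n V_ov² = 0.5 × 7.05 × 0.32² = 0.361 mA.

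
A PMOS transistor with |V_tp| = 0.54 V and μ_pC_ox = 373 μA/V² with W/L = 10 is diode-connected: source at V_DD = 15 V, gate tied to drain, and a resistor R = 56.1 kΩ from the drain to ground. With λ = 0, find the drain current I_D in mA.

I_D = 0.251 mA

With gate tied to drain, V_SG = V_SD ≥ V_SG − |V_tp|, so the device is in saturation.
k_p = μ_pC_ox · (W/L) = 3.73 mA/V².
KCL at the drain: ½ k_p (V_SG − |V_tp|)² = (V_DD − V_SG)/R.
Let x = V_SG − 0.54. Then 105 x² + x − 14.46 = 0, giving x = 0.367 V (positive root), so V_SG = 0.907 V.
I_D = (V_DD − V_SG)/R = (15 − 0.907) / 56.1 = 0.251 mA.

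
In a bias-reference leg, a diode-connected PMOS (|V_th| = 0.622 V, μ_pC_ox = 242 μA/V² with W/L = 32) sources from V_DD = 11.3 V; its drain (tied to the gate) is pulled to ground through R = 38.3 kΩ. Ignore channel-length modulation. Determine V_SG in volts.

With gate tied to drain, V_SG = V_SD ≥ V_SG − |V_th|, so the device is in saturation.
k_p = μ_pC_ox · (W/L) = 7.744 mA/V².
KCL at the drain: ½ k_p (V_SG − |V_th|)² = (V_DD − V_SG)/R.
Let x = V_SG − 0.622. Then 148 x² + x − 10.68 = 0, giving x = 0.265 V (positive root), so V_SG = 0.887 V.
I_D = (V_DD − V_SG)/R = (11.3 − 0.887) / 38.3 = 0.272 mA.

V_SG = 0.887 V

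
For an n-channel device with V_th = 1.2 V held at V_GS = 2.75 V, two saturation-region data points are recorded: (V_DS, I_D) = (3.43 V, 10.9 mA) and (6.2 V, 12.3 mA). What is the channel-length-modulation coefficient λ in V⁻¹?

With V_GS fixed, I_D ∝ (1 + λ V_DS) in saturation, so I_D2/I_D1 = (1 + λ V_DS2)/(1 + λ V_DS1).
12.3/10.9 = 1.128 = (1 + 6.2 λ)/(1 + 3.43 λ).
Solving: λ (I_D1 V_DS2 − I_D2 V_DS1) = I_D2 − I_D1, so λ = (12.3 − 10.9) / (10.9 × 6.2 − 12.3 × 3.43) = 1.4 / 25.4 = 0.0551 V⁻¹.

λ = 0.0551 V⁻¹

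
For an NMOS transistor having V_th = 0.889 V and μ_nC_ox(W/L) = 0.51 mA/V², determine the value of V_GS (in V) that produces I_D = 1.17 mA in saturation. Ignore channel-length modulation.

In saturation I_D = ½ k_n (V_GS − V_th)², so V_GS − V_th = √(2 I_D / k_n) = √(2 × 1.17 / 0.51) = 2.14 V.
V_GS = 0.889 + 2.14 = 3.03 V.

V_GS = 3.03 V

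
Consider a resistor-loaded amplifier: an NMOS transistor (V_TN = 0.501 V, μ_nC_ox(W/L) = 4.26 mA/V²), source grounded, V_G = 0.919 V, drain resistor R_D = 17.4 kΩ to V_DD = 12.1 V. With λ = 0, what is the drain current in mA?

I_D = 0.372 mA

V_GS = V_G = 0.919 V, so V_ov = 0.919 − 0.501 = 0.418 V.
Assume saturation: I_D = ½ k_n V_ov² = 0.5 × 4.26 × 0.418² = 0.372 mA, giving V_DS = V_DD − I_D R_D = 12.1 − 0.372 × 17.4 = 5.62 V.
V_DS = 5.62 V ≥ V_ov = 0.418 V, confirming saturation.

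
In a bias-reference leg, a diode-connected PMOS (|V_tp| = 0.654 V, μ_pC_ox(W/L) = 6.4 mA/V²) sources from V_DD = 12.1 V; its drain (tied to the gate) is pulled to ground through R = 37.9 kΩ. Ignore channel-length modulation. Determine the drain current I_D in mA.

I_D = 0.294 mA

With gate tied to drain, V_SG = V_SD ≥ V_SG − |V_tp|, so the device is in saturation.
KCL at the drain: ½ k_p (V_SG − |V_tp|)² = (V_DD − V_SG)/R.
Let x = V_SG − 0.654. Then 121 x² + x − 11.45 = 0, giving x = 0.303 V (positive root), so V_SG = 0.957 V.
I_D = (V_DD − V_SG)/R = (12.1 − 0.957) / 37.9 = 0.294 mA.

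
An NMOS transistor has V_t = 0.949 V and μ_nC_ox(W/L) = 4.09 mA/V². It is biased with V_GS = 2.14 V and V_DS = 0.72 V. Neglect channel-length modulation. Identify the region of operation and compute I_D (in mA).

Triode; I_D = 2.45 mA

V_ov = V_GS − V_t = 2.14 − 0.949 = 1.19 V.
Since V_DS = 0.72 V < V_ov = 1.19 V, the device is in the triode region.
I_D = k_n [V_ov · V_DS − ½ V_DS²] = 4.09 × [1.19 × 0.72 − 0.5 × 0.72²] = 2.45 mA.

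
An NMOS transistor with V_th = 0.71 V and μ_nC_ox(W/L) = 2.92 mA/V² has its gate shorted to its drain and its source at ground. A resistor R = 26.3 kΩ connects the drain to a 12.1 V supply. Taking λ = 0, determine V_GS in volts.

V_GS = 1.24 V

With gate tied to drain, V_GS = V_DS ≥ V_GS − V_th, so the device is in saturation.
KCL at the drain: ½ k_n (V_GS − V_th)² = (V_DD − V_GS)/R.
Let x = V_GS − 0.71. Then 38.4 x² + x − 11.39 = 0, giving x = 0.532 V (positive root), so V_GS = 1.24 V.
I_D = (V_DD − V_GS)/R = (12.1 − 1.24) / 26.3 = 0.413 mA.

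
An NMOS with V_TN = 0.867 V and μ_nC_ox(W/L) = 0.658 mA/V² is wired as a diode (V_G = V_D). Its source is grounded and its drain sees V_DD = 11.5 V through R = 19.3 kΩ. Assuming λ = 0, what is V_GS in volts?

V_GS = 2.08 V

With gate tied to drain, V_GS = V_DS ≥ V_GS − V_TN, so the device is in saturation.
KCL at the drain: ½ k_n (V_GS − V_TN)² = (V_DD − V_GS)/R.
Let x = V_GS − 0.867. Then 6.35 x² + x − 10.63 = 0, giving x = 1.22 V (positive root), so V_GS = 2.08 V.
I_D = (V_DD − V_GS)/R = (11.5 − 2.08) / 19.3 = 0.488 mA.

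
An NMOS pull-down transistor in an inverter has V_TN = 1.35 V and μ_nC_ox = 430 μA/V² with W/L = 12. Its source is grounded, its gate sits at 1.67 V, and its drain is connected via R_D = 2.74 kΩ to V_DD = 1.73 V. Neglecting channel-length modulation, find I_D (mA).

I_D = 0.264 mA

V_GS = V_G = 1.67 V, so V_ov = 1.67 − 1.35 = 0.32 V.
k_n = μ_nC_ox · (W/L) = 5.16 mA/V².
Assume saturation: I_D = ½ k_n V_ov² = 0.5 × 5.16 × 0.32² = 0.264 mA, giving V_DS = V_DD − I_D R_D = 1.73 − 0.264 × 2.74 = 1.01 V.
V_DS = 1.01 V ≥ V_ov = 0.32 V, confirming saturation.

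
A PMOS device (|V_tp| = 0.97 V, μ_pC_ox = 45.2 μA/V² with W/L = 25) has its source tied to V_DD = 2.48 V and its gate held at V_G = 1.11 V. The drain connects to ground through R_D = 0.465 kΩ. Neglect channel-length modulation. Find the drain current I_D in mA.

V_SG = V_DD − V_G = 2.48 − 1.11 = 1.37 V, so V_ov = 1.37 − 0.97 = 0.4 V.
k_p = μ_pC_ox · (W/L) = 1.13 mA/V².
Assume saturation: I_D = ½ k_p V_ov² = 0.5 × 1.13 × 0.4² = 0.0904 mA, giving V_SD = V_DD − I_D R_D = 2.48 − 0.0904 × 0.465 = 2.44 V.
V_SD = 2.44 V ≥ V_ov = 0.4 V, confirming saturation.

I_D = 0.0904 mA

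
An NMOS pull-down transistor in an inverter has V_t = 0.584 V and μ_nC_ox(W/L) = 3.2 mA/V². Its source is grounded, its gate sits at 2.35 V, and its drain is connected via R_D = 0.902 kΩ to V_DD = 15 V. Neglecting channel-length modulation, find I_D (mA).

I_D = 4.99 mA

V_GS = V_G = 2.35 V, so V_ov = 2.35 − 0.584 = 1.77 V.
Assume saturation: I_D = ½ k_n V_ov² = 0.5 × 3.2 × 1.77² = 4.99 mA, giving V_DS = V_DD − I_D R_D = 15 − 4.99 × 0.902 = 10.5 V.
V_DS = 10.5 V ≥ V_ov = 1.77 V, confirming saturation.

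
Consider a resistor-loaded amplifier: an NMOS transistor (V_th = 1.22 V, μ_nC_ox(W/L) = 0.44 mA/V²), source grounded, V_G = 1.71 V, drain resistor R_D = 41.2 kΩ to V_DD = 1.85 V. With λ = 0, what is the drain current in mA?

I_D = 0.0391 mA

V_GS = V_G = 1.71 V, so V_ov = 1.71 − 1.22 = 0.49 V.
Assume saturation: I_D = ½ k_n V_ov² = 0.5 × 0.44 × 0.49² = 0.0528 mA, giving V_DS = V_DD − I_D R_D = 1.85 − 0.0528 × 41.2 = -0.326 V.
But -0.326 V < V_ov = 0.49 V, so the device is actually in triode.
In triode I_D = k_n[V_ov V_DS − ½ V_DS²] and I_D = (V_DD − V_DS)/R_D. Equating: 9.06 V_DS² − 9.883 V_DS + 1.85 = 0, giving V_DS = 0.24 V (the root below V_ov).
I_D = (1.85 − 0.24) / 41.2 = 0.0391 mA.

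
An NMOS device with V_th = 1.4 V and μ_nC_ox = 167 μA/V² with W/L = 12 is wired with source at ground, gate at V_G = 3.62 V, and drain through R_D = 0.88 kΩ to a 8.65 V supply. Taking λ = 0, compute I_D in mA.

I_D = 4.94 mA

V_GS = V_G = 3.62 V, so V_ov = 3.62 − 1.4 = 2.22 V.
k_n = μ_nC_ox · (W/L) = 2.004 mA/V².
Assume saturation: I_D = ½ k_n V_ov² = 0.5 × 2.004 × 2.22² = 4.94 mA, giving V_DS = V_DD − I_D R_D = 8.65 − 4.94 × 0.88 = 4.3 V.
V_DS = 4.3 V ≥ V_ov = 2.22 V, confirming saturation.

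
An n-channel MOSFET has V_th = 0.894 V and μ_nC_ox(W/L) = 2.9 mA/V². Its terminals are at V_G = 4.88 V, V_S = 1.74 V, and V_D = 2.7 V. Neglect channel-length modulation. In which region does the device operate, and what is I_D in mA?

Triode; I_D = 4.92 mA

V_GS = V_G − V_S = 4.88 − 1.74 = 3.14 V; V_DS = V_D − V_S = 2.7 − 1.74 = 0.96 V.
V_ov = V_GS − V_th = 3.14 − 0.894 = 2.25 V.
Since V_DS = 0.96 V < V_ov = 2.25 V, the device is in the triode region.
I_D = k_n [V_ov · V_DS − ½ V_DS²] = 2.9 × [2.25 × 0.96 − 0.5 × 0.96²] = 4.92 mA.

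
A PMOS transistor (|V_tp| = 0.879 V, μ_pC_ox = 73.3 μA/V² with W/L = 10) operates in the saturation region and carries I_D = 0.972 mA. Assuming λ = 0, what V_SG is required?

k_p = μ_pC_ox · (W/L) = 0.733 mA/V².
In saturation I_D = ½ k_p (V_SG − |V_tp|)², so V_SG − |V_tp| = √(2 I_D / k_p) = √(2 × 0.972 / 0.733) = 1.63 V.
V_SG = 0.879 + 1.63 = 2.51 V.

V_SG = 2.51 V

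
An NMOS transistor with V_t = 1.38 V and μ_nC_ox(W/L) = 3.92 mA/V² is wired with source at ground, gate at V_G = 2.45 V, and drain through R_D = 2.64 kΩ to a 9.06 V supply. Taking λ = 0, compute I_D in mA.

I_D = 2.24 mA

V_GS = V_G = 2.45 V, so V_ov = 2.45 − 1.38 = 1.07 V.
Assume saturation: I_D = ½ k_n V_ov² = 0.5 × 3.92 × 1.07² = 2.24 mA, giving V_DS = V_DD − I_D R_D = 9.06 − 2.24 × 2.64 = 3.14 V.
V_DS = 3.14 V ≥ V_ov = 1.07 V, confirming saturation.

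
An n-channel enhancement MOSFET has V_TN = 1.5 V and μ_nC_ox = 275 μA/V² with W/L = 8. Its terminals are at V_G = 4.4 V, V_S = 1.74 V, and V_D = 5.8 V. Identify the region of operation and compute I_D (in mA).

Saturation; I_D = 1.48 mA

V_GS = V_G − V_S = 4.4 − 1.74 = 2.66 V; V_DS = V_D − V_S = 5.8 − 1.74 = 4.06 V.
k_n = μ_nC_ox · (W/L) = 2.2 mA/V².
V_ov = V_GS − V_TN = 2.66 − 1.5 = 1.16 V.
Since V_DS = 4.06 V ≥ V_ov = 1.16 V, the device is in saturation.
I_D = ½ k_n V_ov² = 0.5 × 2.2 × 1.16² = 1.48 mA.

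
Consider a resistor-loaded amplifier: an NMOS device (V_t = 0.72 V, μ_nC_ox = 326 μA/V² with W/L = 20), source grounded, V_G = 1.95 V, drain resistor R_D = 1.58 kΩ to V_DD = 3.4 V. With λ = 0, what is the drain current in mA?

V_GS = V_G = 1.95 V, so V_ov = 1.95 − 0.72 = 1.23 V.
k_n = μ_nC_ox · (W/L) = 6.52 mA/V².
Assume saturation: I_D = ½ k_n V_ov² = 0.5 × 6.52 × 1.23² = 4.93 mA, giving V_DS = V_DD − I_D R_D = 3.4 − 4.93 × 1.58 = -4.39 V.
But -4.39 V < V_ov = 1.23 V, so the device is actually in triode.
In triode I_D = k_n[V_ov V_DS − ½ V_DS²] and I_D = (V_DD − V_DS)/R_D. Equating: 5.15 V_DS² − 13.67 V_DS + 3.4 = 0, giving V_DS = 0.278 V (the root below V_ov).
I_D = (3.4 − 0.278) / 1.58 = 1.98 mA.

I_D = 1.98 mA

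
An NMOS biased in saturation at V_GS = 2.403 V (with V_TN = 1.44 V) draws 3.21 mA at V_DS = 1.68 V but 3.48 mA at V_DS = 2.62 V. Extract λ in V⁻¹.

With V_GS fixed, I_D ∝ (1 + λ V_DS) in saturation, so I_D2/I_D1 = (1 + λ V_DS2)/(1 + λ V_DS1).
3.48/3.21 = 1.084 = (1 + 2.62 λ)/(1 + 1.68 λ).
Solving: λ (I_D1 V_DS2 − I_D2 V_DS1) = I_D2 − I_D1, so λ = (3.48 − 3.21) / (3.21 × 2.62 − 3.48 × 1.68) = 0.27 / 2.56 = 0.105 V⁻¹.

λ = 0.105 V⁻¹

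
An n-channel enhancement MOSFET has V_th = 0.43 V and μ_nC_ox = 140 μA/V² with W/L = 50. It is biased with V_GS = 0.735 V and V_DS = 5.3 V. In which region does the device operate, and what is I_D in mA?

Saturation; I_D = 0.326 mA

k_n = μ_nC_ox · (W/L) = 7 mA/V².
V_ov = V_GS − V_th = 0.735 − 0.43 = 0.305 V.
Since V_DS = 5.3 V ≥ V_ov = 0.305 V, the device is in saturation.
I_D = ½ k_n V_ov² = 0.5 × 7 × 0.305² = 0.326 mA.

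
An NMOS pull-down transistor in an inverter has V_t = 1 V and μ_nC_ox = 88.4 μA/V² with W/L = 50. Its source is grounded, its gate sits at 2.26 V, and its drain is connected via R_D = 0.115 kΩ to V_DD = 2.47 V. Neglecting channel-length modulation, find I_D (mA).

V_GS = V_G = 2.26 V, so V_ov = 2.26 − 1 = 1.26 V.
k_n = μ_nC_ox · (W/L) = 4.42 mA/V².
Assume saturation: I_D = ½ k_n V_ov² = 0.5 × 4.42 × 1.26² = 3.51 mA, giving V_DS = V_DD − I_D R_D = 2.47 − 3.51 × 0.115 = 2.07 V.
V_DS = 2.07 V ≥ V_ov = 1.26 V, confirming saturation.

I_D = 3.51 mA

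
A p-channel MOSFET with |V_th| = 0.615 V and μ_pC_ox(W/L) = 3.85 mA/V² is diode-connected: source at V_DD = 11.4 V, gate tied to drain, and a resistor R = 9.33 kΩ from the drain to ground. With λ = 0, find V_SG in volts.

With gate tied to drain, V_SG = V_SD ≥ V_SG − |V_th|, so the device is in saturation.
KCL at the drain: ½ k_p (V_SG − |V_th|)² = (V_DD − V_SG)/R.
Let x = V_SG − 0.615. Then 18 x² + x − 10.79 = 0, giving x = 0.748 V (positive root), so V_SG = 1.36 V.
I_D = (V_DD − V_SG)/R = (11.4 − 1.36) / 9.33 = 1.08 mA.

V_SG = 1.36 V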